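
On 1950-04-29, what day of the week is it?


Date: April 29, 1950
Anchor: Jan 1, 1950. With p = 1950 - 1 = 1949: (p + p//4 - p//100 + p//400) mod 7 = (1949 + 487 - 19 + 4) mod 7 = 2421 mod 7 = 6 -> Sunday (Mon=0 ... Sun=6)
Days before April (Jan-Mar): 90; offset = 90 + 29 - 1 = 118
Weekday index = (6 + 118) mod 7 = 5

Day of the week: Saturday


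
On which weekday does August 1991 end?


August 1991 has 31 days
Anchor: Jan 1, 1991. With p = 1991 - 1 = 1990: (p + p//4 - p//100 + p//400) mod 7 = (1990 + 497 - 19 + 4) mod 7 = 2472 mod 7 = 1 -> Tuesday (Mon=0 ... Sun=6)
Days before August (Jan-Jul): 212; August 1 index = (1 + 212) mod 7 = 3 -> Thursday
Last day offset: 31 - 1 = 30 days
Weekday index = (3 + 30) mod 7 = 5

Saturday, August 31


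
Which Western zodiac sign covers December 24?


Date: December 24
Conventional tropical zodiac dates: Capricorn from December 22 onward; Aquarius starts January 20
December 24 falls within the Capricorn range

Capricorn


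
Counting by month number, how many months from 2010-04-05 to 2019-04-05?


From April 2010 to April 2019
9 years * 12 = 108 months = 108

108 months


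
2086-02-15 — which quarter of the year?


Month: February (month 2)
Q1: Jan-Mar, Q2: Apr-Jun, Q3: Jul-Sep, Q4: Oct-Dec

Q1


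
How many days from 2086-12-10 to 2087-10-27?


From 2086-12-10 to 2087-10-27
2086-12-10: days before December = 31 + 28 + 31 + 30 + 31 + 30 + 31 + 31 + 30 + 31 + 30 = 334 (2086 is not a leap year); day of year = 334 + 10 = 344
2087-10-27: days before October = 31 + 28 + 31 + 30 + 31 + 30 + 31 + 31 + 30 = 273 (2087 is not a leap year); day of year = 273 + 27 = 300
Rest of 2086: 365 - 344 = 21
Total = 21 + 300 = 321

321 days


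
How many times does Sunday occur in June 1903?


June 1903 has 30 days
Anchor: Jan 1, 1903. With p = 1903 - 1 = 1902: (p + p//4 - p//100 + p//400) mod 7 = (1902 + 475 - 19 + 4) mod 7 = 2362 mod 7 = 3 -> Thursday (Mon=0 ... Sun=6)
Days before June (Jan-May): 151; June 1 index = (3 + 151) mod 7 = 0 -> Monday
First Sunday is June 7
Sundays: 7, 14, 21, 28

4 Sundays


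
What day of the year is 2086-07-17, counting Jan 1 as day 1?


Date: July 17, 2086
Days in months 1 through 6: 181
Plus 17 days in July

Day of year: 198


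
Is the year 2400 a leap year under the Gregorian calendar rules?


Gregorian leap year rule: divisible by 4, but not by 100, unless also by 400.
2400 is divisible by 400 -> leap year

Yes


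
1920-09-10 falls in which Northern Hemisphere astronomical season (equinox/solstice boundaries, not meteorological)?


Date: September 10
Astronomical Summer (approx.; exact equinox/solstice day varies by year): June 21 to September 21
September 10 falls within the Summer window

Summer


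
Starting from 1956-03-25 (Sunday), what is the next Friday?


Current: Sunday
Target: Friday
Days ahead: 5

Next Friday: 1956-03-30


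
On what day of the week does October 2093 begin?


Target: October 1, 2093
Anchor: Jan 1, 2093. With p = 2093 - 1 = 2092: (p + p//4 - p//100 + p//400) mod 7 = (2092 + 523 - 20 + 5) mod 7 = 2600 mod 7 = 3 -> Thursday (Mon=0 ... Sun=6)
Days before October (Jan-Sep): 273 days
Weekday index = (3 + 273) mod 7 = 3

Thursday


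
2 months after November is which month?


November is month 11
11 + 2 = 13; wrap: 13 - 12 = 1

January


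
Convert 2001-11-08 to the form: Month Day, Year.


ISO 2001-11-08 parses as year=2001, month=11, day=08
Month 11 -> November

November 8, 2001


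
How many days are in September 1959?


September 1959

30 days


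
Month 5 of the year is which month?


Month 5 of 12

May


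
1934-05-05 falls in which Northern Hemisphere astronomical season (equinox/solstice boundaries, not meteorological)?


Date: May 5
Astronomical Spring (approx.; exact equinox/solstice day varies by year): March 20 to June 20
May 5 falls within the Spring window

Spring


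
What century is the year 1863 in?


Century = (year - 1) // 100 + 1
= (1863 - 1) // 100 + 1
= 1862 // 100 + 1
= 18 + 1

19th century


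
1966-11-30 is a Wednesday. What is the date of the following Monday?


Current: Wednesday
Target: Monday
Days ahead: 5

Next Monday: 1966-12-05


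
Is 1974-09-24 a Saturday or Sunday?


Anchor: Jan 1, 1974. With p = 1974 - 1 = 1973: (p + p//4 - p//100 + p//400) mod 7 = (1973 + 493 - 19 + 4) mod 7 = 2451 mod 7 = 1 -> Tuesday (Mon=0 ... Sun=6)
Day of year: 267; offset = 266
Weekday index = (1 + 266) mod 7 = 1 -> Tuesday
Weekend days: Saturday, Sunday

No


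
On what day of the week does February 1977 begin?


Target: February 1, 1977
Anchor: Jan 1, 1977. With p = 1977 - 1 = 1976: (p + p//4 - p//100 + p//400) mod 7 = (1976 + 494 - 19 + 4) mod 7 = 2455 mod 7 = 5 -> Saturday (Mon=0 ... Sun=6)
Days before February (Jan): 31 days
Weekday index = (5 + 31) mod 7 = 1

Tuesday


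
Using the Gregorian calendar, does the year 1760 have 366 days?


Gregorian leap year rule: divisible by 4, but not by 100, unless also by 400.
1760 is divisible by 4 but not 100 -> leap year

Yes


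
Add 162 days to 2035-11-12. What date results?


Start: 2035-11-12, add 162 days
November 2035 has 30 days: 30 - 12 = 18 days to November 30 -> 144 left
December 2035 has 31 days -> 113 left
January 2036 has 31 days -> 82 left
February 2036 has 29 days -> 53 left
March 2036 has 31 days -> 22 left
April 2036: 22 <= 30 -> lands on April 22

Result: 2036-04-22


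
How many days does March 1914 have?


March 1914

31 days


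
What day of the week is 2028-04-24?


Date: April 24, 2028
Anchor: Jan 1, 2028. With p = 2028 - 1 = 2027: (p + p//4 - p//100 + p//400) mod 7 = (2027 + 506 - 20 + 5) mod 7 = 2518 mod 7 = 5 -> Saturday (Mon=0 ... Sun=6)
Days before April (Jan-Mar): 91; offset = 91 + 24 - 1 = 114
Weekday index = (5 + 114) mod 7 = 0

Day of the week: Monday


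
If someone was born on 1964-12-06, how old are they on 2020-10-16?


Birth: 1964-12-06
Reference: 2020-10-16
Year difference: 2020 - 1964 = 56
Birthday not yet reached in 2020, subtract 1

55 years old


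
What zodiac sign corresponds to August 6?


Date: August 6
Conventional tropical zodiac dates: Leo from July 23 onward; Virgo starts August 23
August 6 falls within the Leo range

Leo


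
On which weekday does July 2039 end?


July 2039 has 31 days
Anchor: Jan 1, 2039. With p = 2039 - 1 = 2038: (p + p//4 - p//100 + p//400) mod 7 = (2038 + 509 - 20 + 5) mod 7 = 2532 mod 7 = 5 -> Saturday (Mon=0 ... Sun=6)
Days before July (Jan-Jun): 181; July 1 index = (5 + 181) mod 7 = 4 -> Friday
Last day offset: 31 - 1 = 30 days
Weekday index = (4 + 30) mod 7 = 6

Sunday, July 31


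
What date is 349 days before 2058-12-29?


Start: 2058-12-29, subtract 349 days
Back 29 days from December 29 reaches November 30, 2058 -> 320 left
November 2058 has 30 days -> back to October 31, 2058 -> 290 left
October 2058 has 31 days -> back to September 30, 2058 -> 259 left
September 2058 has 30 days -> back to August 31, 2058 -> 229 left
August 2058 has 31 days -> back to July 31, 2058 -> 198 left
July 2058 has 31 days -> back to June 30, 2058 -> 167 left
June 2058 has 30 days -> back to May 31, 2058 -> 137 left
May 2058 has 31 days -> back to April 30, 2058 -> 106 left
April 2058 has 30 days -> back to March 31, 2058 -> 76 left
March 2058 has 31 days -> back to February 28, 2058 -> 45 left
February 2058 has 28 days -> back to January 31, 2058 -> 17 left
January 2058: 31 - 17 = 14 -> lands on January 14

Result: 2058-01-14


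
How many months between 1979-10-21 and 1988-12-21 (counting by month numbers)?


From October 1979 to December 1988
9 years * 12 = 108 months, plus 2 months = 110

110 months


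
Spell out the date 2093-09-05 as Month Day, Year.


ISO 2093-09-05 parses as year=2093, month=09, day=05
Month 9 -> September

September 5, 2093


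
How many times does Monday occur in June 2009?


June 2009 has 30 days
Anchor: Jan 1, 2009. With p = 2009 - 1 = 2008: (p + p//4 - p//100 + p//400) mod 7 = (2008 + 502 - 20 + 5) mod 7 = 2495 mod 7 = 3 -> Thursday (Mon=0 ... Sun=6)
Days before June (Jan-May): 151; June 1 index = (3 + 151) mod 7 = 0 -> Monday
First Monday is June 1
Mondays: 1, 8, 15, 22, 29

5 Mondays


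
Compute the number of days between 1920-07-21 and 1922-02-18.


From 1920-07-21 to 1922-02-18
1920-07-21: days before July = 31 + 29 + 31 + 30 + 31 + 30 = 182 (1920 is a leap year); day of year = 182 + 21 = 203
1922-02-18: days before February = 31; day of year = 31 + 18 = 49
Rest of 1920: 366 - 203 = 163
Full years 1921 (365): 365
Total = 163 + 365 + 49 = 577

577 days


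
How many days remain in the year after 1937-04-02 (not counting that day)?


Day of year: 92 of 365
Remaining = 365 - 92

273 days


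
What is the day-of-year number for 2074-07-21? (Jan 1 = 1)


Date: July 21, 2074
Days in months 1 through 6: 181
Plus 21 days in July

Day of year: 202


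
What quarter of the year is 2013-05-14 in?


Month: May (month 5)
Q1: Jan-Mar, Q2: Apr-Jun, Q3: Jul-Sep, Q4: Oct-Dec

Q2


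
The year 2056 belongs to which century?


Century = (year - 1) // 100 + 1
= (2056 - 1) // 100 + 1
= 2055 // 100 + 1
= 20 + 1

21st century


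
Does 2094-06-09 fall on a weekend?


Anchor: Jan 1, 2094. With p = 2094 - 1 = 2093: (p + p//4 - p//100 + p//400) mod 7 = (2093 + 523 - 20 + 5) mod 7 = 2601 mod 7 = 4 -> Friday (Mon=0 ... Sun=6)
Day of year: 160; offset = 159
Weekday index = (4 + 159) mod 7 = 2 -> Wednesday
Weekend days: Saturday, Sunday

No


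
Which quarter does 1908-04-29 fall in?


Month: April (month 4)
Q1: Jan-Mar, Q2: Apr-Jun, Q3: Jul-Sep, Q4: Oct-Dec

Q2


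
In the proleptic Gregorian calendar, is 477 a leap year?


Gregorian leap year rule: divisible by 4, but not by 100, unless also by 400.
477 is not divisible by 4 -> not a leap year

No


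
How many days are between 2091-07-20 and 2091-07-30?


From 2091-07-20 to 2091-07-30
2091-07-20: days before July = 31 + 28 + 31 + 30 + 31 + 30 = 181 (2091 is not a leap year); day of year = 181 + 20 = 201
2091-07-30: days before July = 31 + 28 + 31 + 30 + 31 + 30 = 181 (2091 is not a leap year); day of year = 181 + 30 = 211
Same year: 211 - 201 = 10

10 days


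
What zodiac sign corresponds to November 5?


Date: November 5
Conventional tropical zodiac dates: Scorpio from October 23 onward; Sagittarius starts November 22
November 5 falls within the Scorpio range

Scorpio


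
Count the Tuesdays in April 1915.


April 1915 has 30 days
Anchor: Jan 1, 1915. With p = 1915 - 1 = 1914: (p + p//4 - p//100 + p//400) mod 7 = (1914 + 478 - 19 + 4) mod 7 = 2377 mod 7 = 4 -> Friday (Mon=0 ... Sun=6)
Days before April (Jan-Mar): 90; April 1 index = (4 + 90) mod 7 = 3 -> Thursday
First Tuesday is April 6
Tuesdays: 6, 13, 20, 27

4 Tuesdays


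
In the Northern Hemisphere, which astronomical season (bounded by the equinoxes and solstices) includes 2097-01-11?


Date: January 11
Astronomical Winter (approx.; exact equinox/solstice day varies by year): December 21 to March 19
January 11 falls within the Winter window

Winter


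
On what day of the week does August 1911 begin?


Target: August 1, 1911
Anchor: Jan 1, 1911. With p = 1911 - 1 = 1910: (p + p//4 - p//100 + p//400) mod 7 = (1910 + 477 - 19 + 4) mod 7 = 2372 mod 7 = 6 -> Sunday (Mon=0 ... Sun=6)
Days before August (Jan-Jul): 212 days
Weekday index = (6 + 212) mod 7 = 1

Tuesday


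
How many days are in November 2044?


November 2044

30 days


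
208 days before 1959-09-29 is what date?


Start: 1959-09-29, subtract 208 days
Back 29 days from September 29 reaches August 31, 1959 -> 179 left
August 1959 has 31 days -> back to July 31, 1959 -> 148 left
July 1959 has 31 days -> back to June 30, 1959 -> 117 left
June 1959 has 30 days -> back to May 31, 1959 -> 87 left
May 1959 has 31 days -> back to April 30, 1959 -> 56 left
April 1959 has 30 days -> back to March 31, 1959 -> 26 left
March 1959: 31 - 26 = 5 -> lands on March 5

Result: 1959-03-05


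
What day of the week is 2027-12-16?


Date: December 16, 2027
Anchor: Jan 1, 2027. With p = 2027 - 1 = 2026: (p + p//4 - p//100 + p//400) mod 7 = (2026 + 506 - 20 + 5) mod 7 = 2517 mod 7 = 4 -> Friday (Mon=0 ... Sun=6)
Days before December (Jan-Nov): 334; offset = 334 + 16 - 1 = 349
Weekday index = (4 + 349) mod 7 = 3

Day of the week: Thursday


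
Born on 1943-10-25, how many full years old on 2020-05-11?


Birth: 1943-10-25
Reference: 2020-05-11
Year difference: 2020 - 1943 = 77
Birthday not yet reached in 2020, subtract 1

76 years old


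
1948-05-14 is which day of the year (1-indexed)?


Date: May 14, 1948
Days in months 1 through 4: 121
Plus 14 days in May

Day of year: 135


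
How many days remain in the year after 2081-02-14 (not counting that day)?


Day of year: 45 of 365
Remaining = 365 - 45

320 days


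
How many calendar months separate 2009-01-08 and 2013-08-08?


From January 2009 to August 2013
4 years * 12 = 48 months, plus 7 months = 55

55 months


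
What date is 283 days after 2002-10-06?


Start: 2002-10-06, add 283 days
October 2002 has 31 days: 31 - 6 = 25 days to October 31 -> 258 left
November 2002 has 30 days -> 228 left
December 2002 has 31 days -> 197 left
January 2003 has 31 days -> 166 left
February 2003 has 28 days -> 138 left
March 2003 has 31 days -> 107 left
April 2003 has 30 days -> 77 left
May 2003 has 31 days -> 46 left
June 2003 has 30 days -> 16 left
July 2003: 16 <= 31 -> lands on July 16

Result: 2003-07-16


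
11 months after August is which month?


August is month 8
8 + 11 = 19; wrap: 19 - 12 = 7

July


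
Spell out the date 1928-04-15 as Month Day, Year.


ISO 1928-04-15 parses as year=1928, month=04, day=15
Month 4 -> April

April 15, 1928


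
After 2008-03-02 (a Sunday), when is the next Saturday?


Current: Sunday
Target: Saturday
Days ahead: 6

Next Saturday: 2008-03-08


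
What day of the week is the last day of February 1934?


February 1934 has 28 days
Anchor: Jan 1, 1934. With p = 1934 - 1 = 1933: (p + p//4 - p//100 + p//400) mod 7 = (1933 + 483 - 19 + 4) mod 7 = 2401 mod 7 = 0 -> Monday (Mon=0 ... Sun=6)
Days before February (Jan): 31; February 1 index = (0 + 31) mod 7 = 3 -> Thursday
Last day offset: 28 - 1 = 27 days
Weekday index = (3 + 27) mod 7 = 2

Wednesday, February 28


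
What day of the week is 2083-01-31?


Date: January 31, 2083
Anchor: Jan 1, 2083. With p = 2083 - 1 = 2082: (p + p//4 - p//100 + p//400) mod 7 = (2082 + 520 - 20 + 5) mod 7 = 2587 mod 7 = 4 -> Friday (Mon=0 ... Sun=6)
Days into year = 31 - 1 = 30
Weekday index = (4 + 30) mod 7 = 6

Day of the week: Sunday


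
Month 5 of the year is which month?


Month 5 of 12

May


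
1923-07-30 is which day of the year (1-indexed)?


Date: July 30, 1923
Days in months 1 through 6: 181
Plus 30 days in July

Day of year: 211


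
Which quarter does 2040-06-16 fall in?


Month: June (month 6)
Q1: Jan-Mar, Q2: Apr-Jun, Q3: Jul-Sep, Q4: Oct-Dec

Q2


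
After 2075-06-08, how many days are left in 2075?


Day of year: 159 of 365
Remaining = 365 - 159

206 days


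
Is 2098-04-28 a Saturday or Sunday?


Anchor: Jan 1, 2098. With p = 2098 - 1 = 2097: (p + p//4 - p//100 + p//400) mod 7 = (2097 + 524 - 20 + 5) mod 7 = 2606 mod 7 = 2 -> Wednesday (Mon=0 ... Sun=6)
Day of year: 118; offset = 117
Weekday index = (2 + 117) mod 7 = 0 -> Monday
Weekend days: Saturday, Sunday

No


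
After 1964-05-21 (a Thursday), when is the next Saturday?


Current: Thursday
Target: Saturday
Days ahead: 2

Next Saturday: 1964-05-23


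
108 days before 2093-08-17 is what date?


Start: 2093-08-17, subtract 108 days
Back 17 days from August 17 reaches July 31, 2093 -> 91 left
July 2093 has 31 days -> back to June 30, 2093 -> 60 left
June 2093 has 30 days -> back to May 31, 2093 -> 30 left
May 2093: 31 - 30 = 1 -> lands on May 1

Result: 2093-05-01


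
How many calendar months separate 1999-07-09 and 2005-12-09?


From July 1999 to December 2005
6 years * 12 = 72 months, plus 5 months = 77

77 months


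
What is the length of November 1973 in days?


November 1973

30 days


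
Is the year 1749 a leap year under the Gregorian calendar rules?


Gregorian leap year rule: divisible by 4, but not by 100, unless also by 400.
1749 is not divisible by 4 -> not a leap year

No


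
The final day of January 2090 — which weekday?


January 2090 has 31 days
Anchor: Jan 1, 2090. With p = 2090 - 1 = 2089: (p + p//4 - p//100 + p//400) mod 7 = (2089 + 522 - 20 + 5) mod 7 = 2596 mod 7 = 6 -> Sunday (Mon=0 ... Sun=6)
January 1 is the anchor itself -> Sunday
Last day offset: 31 - 1 = 30 days
Weekday index = (6 + 30) mod 7 = 1

Tuesday, January 31


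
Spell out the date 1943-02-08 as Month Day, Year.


ISO 1943-02-08 parses as year=1943, month=02, day=08
Month 2 -> February

February 8, 1943


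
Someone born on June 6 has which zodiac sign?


Date: June 6
Conventional tropical zodiac dates: Gemini from May 21 onward; Cancer starts June 21
June 6 falls within the Gemini range

Gemini


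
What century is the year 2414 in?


Century = (year - 1) // 100 + 1
= (2414 - 1) // 100 + 1
= 2413 // 100 + 1
= 24 + 1

25th century


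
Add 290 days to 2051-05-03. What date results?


Start: 2051-05-03, add 290 days
May 2051 has 31 days: 31 - 3 = 28 days to May 31 -> 262 left
June 2051 has 30 days -> 232 left
July 2051 has 31 days -> 201 left
August 2051 has 31 days -> 170 left
September 2051 has 30 days -> 140 left
October 2051 has 31 days -> 109 left
November 2051 has 30 days -> 79 left
December 2051 has 31 days -> 48 left
January 2052 has 31 days -> 17 left
February 2052: 17 <= 29 -> lands on February 17

Result: 2052-02-17


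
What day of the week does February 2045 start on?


Target: February 1, 2045
Anchor: Jan 1, 2045. With p = 2045 - 1 = 2044: (p + p//4 - p//100 + p//400) mod 7 = (2044 + 511 - 20 + 5) mod 7 = 2540 mod 7 = 6 -> Sunday (Mon=0 ... Sun=6)
Days before February (Jan): 31 days
Weekday index = (6 + 31) mod 7 = 2

Wednesday


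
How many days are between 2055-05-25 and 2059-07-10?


From 2055-05-25 to 2059-07-10
2055-05-25: days before May = 31 + 28 + 31 + 30 = 120 (2055 is not a leap year); day of year = 120 + 25 = 145
2059-07-10: days before July = 31 + 28 + 31 + 30 + 31 + 30 = 181 (2059 is not a leap year); day of year = 181 + 10 = 191
Rest of 2055: 365 - 145 = 220
Full years 2056 (366), 2057 (365), 2058 (365): 1096
Total = 220 + 1096 + 191 = 1507

1507 days


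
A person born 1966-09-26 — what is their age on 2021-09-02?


Birth: 1966-09-26
Reference: 2021-09-02
Year difference: 2021 - 1966 = 55
Birthday not yet reached in 2021, subtract 1

54 years old


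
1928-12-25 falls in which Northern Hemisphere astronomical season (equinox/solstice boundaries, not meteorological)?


Date: December 25
Astronomical Winter (approx.; exact equinox/solstice day varies by year): December 21 to March 19
December 25 falls within the Winter window

Winter


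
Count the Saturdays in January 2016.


January 2016 has 31 days
Anchor: Jan 1, 2016. With p = 2016 - 1 = 2015: (p + p//4 - p//100 + p//400) mod 7 = (2015 + 503 - 20 + 5) mod 7 = 2503 mod 7 = 4 -> Friday (Mon=0 ... Sun=6)
January 1 is the anchor itself -> Friday
First Saturday is January 2
Saturdays: 2, 9, 16, 23, 30

5 Saturdays


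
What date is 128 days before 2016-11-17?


Start: 2016-11-17, subtract 128 days
Back 17 days from November 17 reaches October 31, 2016 -> 111 left
October 2016 has 31 days -> back to September 30, 2016 -> 80 left
September 2016 has 30 days -> back to August 31, 2016 -> 50 left
August 2016 has 31 days -> back to July 31, 2016 -> 19 left
July 2016: 31 - 19 = 12 -> lands on July 12

Result: 2016-07-12


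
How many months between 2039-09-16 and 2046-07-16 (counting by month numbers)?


From September 2039 to July 2046
7 years * 12 = 84 months, minus 2 months = 82

82 months


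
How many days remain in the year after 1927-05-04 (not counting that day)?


Day of year: 124 of 365
Remaining = 365 - 124

241 days


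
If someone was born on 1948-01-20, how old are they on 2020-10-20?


Birth: 1948-01-20
Reference: 2020-10-20
Year difference: 2020 - 1948 = 72

72 years old


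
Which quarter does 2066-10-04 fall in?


Month: October (month 10)
Q1: Jan-Mar, Q2: Apr-Jun, Q3: Jul-Sep, Q4: Oct-Dec

Q4


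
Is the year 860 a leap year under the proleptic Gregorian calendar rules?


Gregorian leap year rule: divisible by 4, but not by 100, unless also by 400.
860 is divisible by 4 but not 100 -> leap year

Yes


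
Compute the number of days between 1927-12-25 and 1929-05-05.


From 1927-12-25 to 1929-05-05
1927-12-25: days before December = 31 + 28 + 31 + 30 + 31 + 30 + 31 + 31 + 30 + 31 + 30 = 334 (1927 is not a leap year); day of year = 334 + 25 = 359
1929-05-05: days before May = 31 + 28 + 31 + 30 = 120 (1929 is not a leap year); day of year = 120 + 5 = 125
Rest of 1927: 365 - 359 = 6
Full years 1928 (366): 366
Total = 6 + 366 + 125 = 497

497 days


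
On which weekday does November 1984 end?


November 1984 has 30 days
Anchor: Jan 1, 1984. With p = 1984 - 1 = 1983: (p + p//4 - p//100 + p//400) mod 7 = (1983 + 495 - 19 + 4) mod 7 = 2463 mod 7 = 6 -> Sunday (Mon=0 ... Sun=6)
Days before November (Jan-Oct): 305; November 1 index = (6 + 305) mod 7 = 3 -> Thursday
Last day offset: 30 - 1 = 29 days
Weekday index = (3 + 29) mod 7 = 4

Friday, November 30


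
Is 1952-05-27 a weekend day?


Anchor: Jan 1, 1952. With p = 1952 - 1 = 1951: (p + p//4 - p//100 + p//400) mod 7 = (1951 + 487 - 19 + 4) mod 7 = 2423 mod 7 = 1 -> Tuesday (Mon=0 ... Sun=6)
Day of year: 148; offset = 147
Weekday index = (1 + 147) mod 7 = 1 -> Tuesday
Weekend days: Saturday, Sunday

No


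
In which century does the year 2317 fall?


Century = (year - 1) // 100 + 1
= (2317 - 1) // 100 + 1
= 2316 // 100 + 1
= 23 + 1

24th century


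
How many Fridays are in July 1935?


July 1935 has 31 days
Anchor: Jan 1, 1935. With p = 1935 - 1 = 1934: (p + p//4 - p//100 + p//400) mod 7 = (1934 + 483 - 19 + 4) mod 7 = 2402 mod 7 = 1 -> Tuesday (Mon=0 ... Sun=6)
Days before July (Jan-Jun): 181; July 1 index = (1 + 181) mod 7 = 0 -> Monday
First Friday is July 5
Fridays: 5, 12, 19, 26

4 Fridays


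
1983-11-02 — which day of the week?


Date: November 2, 1983
Anchor: Jan 1, 1983. With p = 1983 - 1 = 1982: (p + p//4 - p//100 + p//400) mod 7 = (1982 + 495 - 19 + 4) mod 7 = 2462 mod 7 = 5 -> Saturday (Mon=0 ... Sun=6)
Days before November (Jan-Oct): 304; offset = 304 + 2 - 1 = 305
Weekday index = (5 + 305) mod 7 = 2

Day of the week: Wednesday


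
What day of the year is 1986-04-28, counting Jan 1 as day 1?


Date: April 28, 1986
Days in months 1 through 3: 90
Plus 28 days in April

Day of year: 118


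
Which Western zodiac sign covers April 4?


Date: April 4
Conventional tropical zodiac dates: Aries from March 21 onward; Taurus starts April 20
April 4 falls within the Aries range

Aries


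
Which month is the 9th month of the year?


Month 9 of 12

September


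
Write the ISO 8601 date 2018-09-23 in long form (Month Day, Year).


ISO 2018-09-23 parses as year=2018, month=09, day=23
Month 9 -> September

September 23, 2018


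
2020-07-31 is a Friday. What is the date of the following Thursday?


Current: Friday
Target: Thursday
Days ahead: 6

Next Thursday: 2020-08-06


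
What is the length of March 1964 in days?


March 1964

31 days


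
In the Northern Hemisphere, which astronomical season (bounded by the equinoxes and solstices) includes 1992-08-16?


Date: August 16
Astronomical Summer (approx.; exact equinox/solstice day varies by year): June 21 to September 21
August 16 falls within the Summer window

Summer


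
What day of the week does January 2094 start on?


Target: January 1, 2094
Anchor: Jan 1, 2094. With p = 2094 - 1 = 2093: (p + p//4 - p//100 + p//400) mod 7 = (2093 + 523 - 20 + 5) mod 7 = 2601 mod 7 = 4 -> Friday (Mon=0 ... Sun=6)
Offset from anchor: 0 days
Weekday index = (4 + 0) mod 7 = 4

Friday


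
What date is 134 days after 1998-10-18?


Start: 1998-10-18, add 134 days
October 1998 has 31 days: 31 - 18 = 13 days to October 31 -> 121 left
November 1998 has 30 days -> 91 left
December 1998 has 31 days -> 60 left
January 1999 has 31 days -> 29 left
February 1999 has 28 days -> 1 left
March 1999: 1 <= 31 -> lands on March 1

Result: 1999-03-01


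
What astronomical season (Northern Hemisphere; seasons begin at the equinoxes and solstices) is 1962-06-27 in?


Date: June 27
Astronomical Summer (approx.; exact equinox/solstice day varies by year): June 21 to September 21
June 27 falls within the Summer window

Summer


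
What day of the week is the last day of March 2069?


March 2069 has 31 days
Anchor: Jan 1, 2069. With p = 2069 - 1 = 2068: (p + p//4 - p//100 + p//400) mod 7 = (2068 + 517 - 20 + 5) mod 7 = 2570 mod 7 = 1 -> Tuesday (Mon=0 ... Sun=6)
Days before March (Jan-Feb): 59; March 1 index = (1 + 59) mod 7 = 4 -> Friday
Last day offset: 31 - 1 = 30 days
Weekday index = (4 + 30) mod 7 = 6

Sunday, March 31


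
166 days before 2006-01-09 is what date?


Start: 2006-01-09, subtract 166 days
Back 9 days from January 9 reaches December 31, 2005 -> 157 left
December 2005 has 31 days -> back to November 30, 2005 -> 126 left
November 2005 has 30 days -> back to October 31, 2005 -> 96 left
October 2005 has 31 days -> back to September 30, 2005 -> 65 left
September 2005 has 30 days -> back to August 31, 2005 -> 35 left
August 2005 has 31 days -> back to July 31, 2005 -> 4 left
July 2005: 31 - 4 = 27 -> lands on July 27

Result: 2005-07-27


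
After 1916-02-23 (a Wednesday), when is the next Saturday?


Current: Wednesday
Target: Saturday
Days ahead: 3

Next Saturday: 1916-02-26


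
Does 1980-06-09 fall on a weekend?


Anchor: Jan 1, 1980. With p = 1980 - 1 = 1979: (p + p//4 - p//100 + p//400) mod 7 = (1979 + 494 - 19 + 4) mod 7 = 2458 mod 7 = 1 -> Tuesday (Mon=0 ... Sun=6)
Day of year: 161; offset = 160
Weekday index = (1 + 160) mod 7 = 0 -> Monday
Weekend days: Saturday, Sunday

No


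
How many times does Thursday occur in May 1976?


May 1976 has 31 days
Anchor: Jan 1, 1976. With p = 1976 - 1 = 1975: (p + p//4 - p//100 + p//400) mod 7 = (1975 + 493 - 19 + 4) mod 7 = 2453 mod 7 = 3 -> Thursday (Mon=0 ... Sun=6)
Days before May (Jan-Apr): 121; May 1 index = (3 + 121) mod 7 = 5 -> Saturday
First Thursday is May 6
Thursdays: 6, 13, 20, 27

4 Thursdays


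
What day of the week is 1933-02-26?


Date: February 26, 1933
Anchor: Jan 1, 1933. With p = 1933 - 1 = 1932: (p + p//4 - p//100 + p//400) mod 7 = (1932 + 483 - 19 + 4) mod 7 = 2400 mod 7 = 6 -> Sunday (Mon=0 ... Sun=6)
Days before February (Jan): 31; offset = 31 + 26 - 1 = 56
Weekday index = (6 + 56) mod 7 = 6

Day of the week: Sunday


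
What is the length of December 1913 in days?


December 1913

31 days


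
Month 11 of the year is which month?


Month 11 of 12

November


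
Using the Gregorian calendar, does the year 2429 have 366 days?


Gregorian leap year rule: divisible by 4, but not by 100, unless also by 400.
2429 is not divisible by 4 -> not a leap year

No


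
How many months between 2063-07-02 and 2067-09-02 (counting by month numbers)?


From July 2063 to September 2067
4 years * 12 = 48 months, plus 2 months = 50

50 months


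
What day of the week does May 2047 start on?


Target: May 1, 2047
Anchor: Jan 1, 2047. With p = 2047 - 1 = 2046: (p + p//4 - p//100 + p//400) mod 7 = (2046 + 511 - 20 + 5) mod 7 = 2542 mod 7 = 1 -> Tuesday (Mon=0 ... Sun=6)
Days before May (Jan-Apr): 120 days
Weekday index = (1 + 120) mod 7 = 2

Wednesday


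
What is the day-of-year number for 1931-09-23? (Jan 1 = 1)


Date: September 23, 1931
Days in months 1 through 8: 243
Plus 23 days in September

Day of year: 266


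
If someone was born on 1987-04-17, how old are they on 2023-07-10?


Birth: 1987-04-17
Reference: 2023-07-10
Year difference: 2023 - 1987 = 36

36 years old


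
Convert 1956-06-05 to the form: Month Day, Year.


ISO 1956-06-05 parses as year=1956, month=06, day=05
Month 6 -> June

June 5, 1956


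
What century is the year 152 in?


Century = (year - 1) // 100 + 1
= (152 - 1) // 100 + 1
= 151 // 100 + 1
= 1 + 1

2nd century


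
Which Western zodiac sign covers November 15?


Date: November 15
Conventional tropical zodiac dates: Scorpio from October 23 onward; Sagittarius starts November 22
November 15 falls within the Scorpio range

Scorpio


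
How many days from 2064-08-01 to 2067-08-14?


From 2064-08-01 to 2067-08-14
2064-08-01: days before August = 31 + 29 + 31 + 30 + 31 + 30 + 31 = 213 (2064 is a leap year); day of year = 213 + 1 = 214
2067-08-14: days before August = 31 + 28 + 31 + 30 + 31 + 30 + 31 = 212 (2067 is not a leap year); day of year = 212 + 14 = 226
Rest of 2064: 366 - 214 = 152
Full years 2065 (365), 2066 (365): 730
Total = 152 + 730 + 226 = 1108

1108 days


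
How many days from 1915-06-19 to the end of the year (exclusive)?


Day of year: 170 of 365
Remaining = 365 - 170

195 days


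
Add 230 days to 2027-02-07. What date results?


Start: 2027-02-07, add 230 days
February 2027 has 28 days: 28 - 7 = 21 days to February 28 -> 209 left
March 2027 has 31 days -> 178 left
April 2027 has 30 days -> 148 left
May 2027 has 31 days -> 117 left
June 2027 has 30 days -> 87 left
July 2027 has 31 days -> 56 left
August 2027 has 31 days -> 25 left
September 2027: 25 <= 30 -> lands on September 25

Result: 2027-09-25


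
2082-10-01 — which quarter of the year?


Month: October (month 10)
Q1: Jan-Mar, Q2: Apr-Jun, Q3: Jul-Sep, Q4: Oct-Dec

Q4


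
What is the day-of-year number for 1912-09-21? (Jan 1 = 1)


Date: September 21, 1912
Days in months 1 through 8: 244
Plus 21 days in September

Day of year: 265


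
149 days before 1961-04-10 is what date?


Start: 1961-04-10, subtract 149 days
Back 10 days from April 10 reaches March 31, 1961 -> 139 left
March 1961 has 31 days -> back to February 28, 1961 -> 108 left
February 1961 has 28 days -> back to January 31, 1961 -> 80 left
January 1961 has 31 days -> back to December 31, 1960 -> 49 left
December 1960 has 31 days -> back to November 30, 1960 -> 18 left
November 1960: 30 - 18 = 12 -> lands on November 12

Result: 1960-11-12


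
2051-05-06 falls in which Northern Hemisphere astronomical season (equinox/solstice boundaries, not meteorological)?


Date: May 6
Astronomical Spring (approx.; exact equinox/solstice day varies by year): March 20 to June 20
May 6 falls within the Spring window

Spring


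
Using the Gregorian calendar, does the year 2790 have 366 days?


Gregorian leap year rule: divisible by 4, but not by 100, unless also by 400.
2790 is not divisible by 4 -> not a leap year

No


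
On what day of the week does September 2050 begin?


Target: September 1, 2050
Anchor: Jan 1, 2050. With p = 2050 - 1 = 2049: (p + p//4 - p//100 + p//400) mod 7 = (2049 + 512 - 20 + 5) mod 7 = 2546 mod 7 = 5 -> Saturday (Mon=0 ... Sun=6)
Days before September (Jan-Aug): 243 days
Weekday index = (5 + 243) mod 7 = 3

Thursday


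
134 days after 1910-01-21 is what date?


Start: 1910-01-21, add 134 days
January 1910 has 31 days: 31 - 21 = 10 days to January 31 -> 124 left
February 1910 has 28 days -> 96 left
March 1910 has 31 days -> 65 left
April 1910 has 30 days -> 35 left
May 1910 has 31 days -> 4 left
June 1910: 4 <= 30 -> lands on June 4

Result: 1910-06-04


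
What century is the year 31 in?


Century = (year - 1) // 100 + 1
= (31 - 1) // 100 + 1
= 30 // 100 + 1
= 0 + 1

1st century


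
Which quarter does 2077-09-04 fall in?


Month: September (month 9)
Q1: Jan-Mar, Q2: Apr-Jun, Q3: Jul-Sep, Q4: Oct-Dec

Q3


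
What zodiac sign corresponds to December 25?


Date: December 25
Conventional tropical zodiac dates: Capricorn from December 22 onward; Aquarius starts January 20
December 25 falls within the Capricorn range

Capricorn


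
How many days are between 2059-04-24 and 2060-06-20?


From 2059-04-24 to 2060-06-20
2059-04-24: days before April = 31 + 28 + 31 = 90 (2059 is not a leap year); day of year = 90 + 24 = 114
2060-06-20: days before June = 31 + 29 + 31 + 30 + 31 = 152 (2060 is a leap year); day of year = 152 + 20 = 172
Rest of 2059: 365 - 114 = 251
Total = 251 + 172 = 423

423 days


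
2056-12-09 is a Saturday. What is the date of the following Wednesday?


Current: Saturday
Target: Wednesday
Days ahead: 4

Next Wednesday: 2056-12-13


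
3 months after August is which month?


August is month 8
8 + 3 = 11

November


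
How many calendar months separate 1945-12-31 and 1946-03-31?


From December 1945 to March 1946
1 year * 12 = 12 months, minus 9 months = 3

3 months


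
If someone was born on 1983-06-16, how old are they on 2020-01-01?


Birth: 1983-06-16
Reference: 2020-01-01
Year difference: 2020 - 1983 = 37
Birthday not yet reached in 2020, subtract 1

36 years old


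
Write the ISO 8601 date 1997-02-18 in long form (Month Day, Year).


ISO 1997-02-18 parses as year=1997, month=02, day=18
Month 2 -> February

February 18, 1997


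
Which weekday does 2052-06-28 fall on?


Date: June 28, 2052
Anchor: Jan 1, 2052. With p = 2052 - 1 = 2051: (p + p//4 - p//100 + p//400) mod 7 = (2051 + 512 - 20 + 5) mod 7 = 2548 mod 7 = 0 -> Monday (Mon=0 ... Sun=6)
Days before June (Jan-May): 152; offset = 152 + 28 - 1 = 179
Weekday index = (0 + 179) mod 7 = 4

Day of the week: Friday


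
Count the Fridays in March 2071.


March 2071 has 31 days
Anchor: Jan 1, 2071. With p = 2071 - 1 = 2070: (p + p//4 - p//100 + p//400) mod 7 = (2070 + 517 - 20 + 5) mod 7 = 2572 mod 7 = 3 -> Thursday (Mon=0 ... Sun=6)
Days before March (Jan-Feb): 59; March 1 index = (3 + 59) mod 7 = 6 -> Sunday
First Friday is March 6
Fridays: 6, 13, 20, 27

4 Fridays


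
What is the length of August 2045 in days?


August 2045

31 days


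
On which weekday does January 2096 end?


January 2096 has 31 days
Anchor: Jan 1, 2096. With p = 2096 - 1 = 2095: (p + p//4 - p//100 + p//400) mod 7 = (2095 + 523 - 20 + 5) mod 7 = 2603 mod 7 = 6 -> Sunday (Mon=0 ... Sun=6)
January 1 is the anchor itself -> Sunday
Last day offset: 31 - 1 = 30 days
Weekday index = (6 + 30) mod 7 = 1

Tuesday, January 31


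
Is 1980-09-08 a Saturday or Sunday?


Anchor: Jan 1, 1980. With p = 1980 - 1 = 1979: (p + p//4 - p//100 + p//400) mod 7 = (1979 + 494 - 19 + 4) mod 7 = 2458 mod 7 = 1 -> Tuesday (Mon=0 ... Sun=6)
Day of year: 252; offset = 251
Weekday index = (1 + 251) mod 7 = 0 -> Monday
Weekend days: Saturday, Sunday

No


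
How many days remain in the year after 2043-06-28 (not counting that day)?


Day of year: 179 of 365
Remaining = 365 - 179

186 days


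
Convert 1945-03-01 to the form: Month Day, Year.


ISO 1945-03-01 parses as year=1945, month=03, day=01
Month 3 -> March

March 1, 1945


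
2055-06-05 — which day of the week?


Date: June 5, 2055
Anchor: Jan 1, 2055. With p = 2055 - 1 = 2054: (p + p//4 - p//100 + p//400) mod 7 = (2054 + 513 - 20 + 5) mod 7 = 2552 mod 7 = 4 -> Friday (Mon=0 ... Sun=6)
Days before June (Jan-May): 151; offset = 151 + 5 - 1 = 155
Weekday index = (4 + 155) mod 7 = 5

Day of the week: Saturday


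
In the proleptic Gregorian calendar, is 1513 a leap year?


Gregorian leap year rule: divisible by 4, but not by 100, unless also by 400.
1513 is not divisible by 4 -> not a leap year

No


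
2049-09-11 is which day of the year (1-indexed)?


Date: September 11, 2049
Days in months 1 through 8: 243
Plus 11 days in September

Day of year: 254


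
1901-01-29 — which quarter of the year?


Month: January (month 1)
Q1: Jan-Mar, Q2: Apr-Jun, Q3: Jul-Sep, Q4: Oct-Dec

Q1


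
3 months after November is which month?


November is month 11
11 + 3 = 14; wrap: 14 - 12 = 2

February


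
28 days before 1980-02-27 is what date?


Start: 1980-02-27, subtract 28 days
Back 27 days from February 27 reaches January 31, 1980 -> 1 left
January 1980: 31 - 1 = 30 -> lands on January 30

Result: 1980-01-30


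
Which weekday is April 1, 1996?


Target: April 1, 1996
Anchor: Jan 1, 1996. With p = 1996 - 1 = 1995: (p + p//4 - p//100 + p//400) mod 7 = (1995 + 498 - 19 + 4) mod 7 = 2478 mod 7 = 0 -> Monday (Mon=0 ... Sun=6)
Days before April (Jan-Mar): 91 days
Weekday index = (0 + 91) mod 7 = 0

Monday


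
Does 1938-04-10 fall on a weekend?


Anchor: Jan 1, 1938. With p = 1938 - 1 = 1937: (p + p//4 - p//100 + p//400) mod 7 = (1937 + 484 - 19 + 4) mod 7 = 2406 mod 7 = 5 -> Saturday (Mon=0 ... Sun=6)
Day of year: 100; offset = 99
Weekday index = (5 + 99) mod 7 = 6 -> Sunday
Weekend days: Saturday, Sunday

Yes


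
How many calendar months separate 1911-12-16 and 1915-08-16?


From December 1911 to August 1915
4 years * 12 = 48 months, minus 4 months = 44

44 months


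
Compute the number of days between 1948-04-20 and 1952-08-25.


From 1948-04-20 to 1952-08-25
1948-04-20: days before April = 31 + 29 + 31 = 91 (1948 is a leap year); day of year = 91 + 20 = 111
1952-08-25: days before August = 31 + 29 + 31 + 30 + 31 + 30 + 31 = 213 (1952 is a leap year); day of year = 213 + 25 = 238
Rest of 1948: 366 - 111 = 255
Full years 1949 (365), 1950 (365), 1951 (365): 1095
Total = 255 + 1095 + 238 = 1588

1588 days


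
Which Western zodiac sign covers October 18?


Date: October 18
Conventional tropical zodiac dates: Libra from September 23 onward; Scorpio starts October 23
October 18 falls within the Libra range

Libra


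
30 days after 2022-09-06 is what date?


Start: 2022-09-06, add 30 days
September 2022 has 30 days: 30 - 6 = 24 days to September 30 -> 6 left
October 2022: 6 <= 31 -> lands on October 6

Result: 2022-10-06


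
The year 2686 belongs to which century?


Century = (year - 1) // 100 + 1
= (2686 - 1) // 100 + 1
= 2685 // 100 + 1
= 26 + 1

27th century


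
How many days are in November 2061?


November 2061

30 days


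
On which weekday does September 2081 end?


September 2081 has 30 days
Anchor: Jan 1, 2081. With p = 2081 - 1 = 2080: (p + p//4 - p//100 + p//400) mod 7 = (2080 + 520 - 20 + 5) mod 7 = 2585 mod 7 = 2 -> Wednesday (Mon=0 ... Sun=6)
Days before September (Jan-Aug): 243; September 1 index = (2 + 243) mod 7 = 0 -> Monday
Last day offset: 30 - 1 = 29 days
Weekday index = (0 + 29) mod 7 = 1

Tuesday, September 30


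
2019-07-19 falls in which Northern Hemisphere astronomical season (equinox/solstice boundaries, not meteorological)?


Date: July 19
Astronomical Summer (approx.; exact equinox/solstice day varies by year): June 21 to September 21
July 19 falls within the Summer window

Summer


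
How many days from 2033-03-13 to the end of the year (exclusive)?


Day of year: 72 of 365
Remaining = 365 - 72

293 days


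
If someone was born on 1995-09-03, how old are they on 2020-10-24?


Birth: 1995-09-03
Reference: 2020-10-24
Year difference: 2020 - 1995 = 25

25 years old


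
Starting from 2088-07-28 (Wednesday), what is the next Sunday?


Current: Wednesday
Target: Sunday
Days ahead: 4

Next Sunday: 2088-08-01


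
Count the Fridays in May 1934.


May 1934 has 31 days
Anchor: Jan 1, 1934. With p = 1934 - 1 = 1933: (p + p//4 - p//100 + p//400) mod 7 = (1933 + 483 - 19 + 4) mod 7 = 2401 mod 7 = 0 -> Monday (Mon=0 ... Sun=6)
Days before May (Jan-Apr): 120; May 1 index = (0 + 120) mod 7 = 1 -> Tuesday
First Friday is May 4
Fridays: 4, 11, 18, 25

4 Fridays


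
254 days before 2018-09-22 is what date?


Start: 2018-09-22, subtract 254 days
Back 22 days from September 22 reaches August 31, 2018 -> 232 left
August 2018 has 31 days -> back to July 31, 2018 -> 201 left
July 2018 has 31 days -> back to June 30, 2018 -> 170 left
June 2018 has 30 days -> back to May 31, 2018 -> 140 left
May 2018 has 31 days -> back to April 30, 2018 -> 109 left
April 2018 has 30 days -> back to March 31, 2018 -> 79 left
March 2018 has 31 days -> back to February 28, 2018 -> 48 left
February 2018 has 28 days -> back to January 31, 2018 -> 20 left
January 2018: 31 - 20 = 11 -> lands on January 11

Result: 2018-01-11
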